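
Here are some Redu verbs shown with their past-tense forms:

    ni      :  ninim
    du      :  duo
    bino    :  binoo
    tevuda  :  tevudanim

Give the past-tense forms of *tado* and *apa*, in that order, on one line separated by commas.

tadoo, apanim

Looking at the last vowel of each stem: -o when the last vowel of the stem is a rounded vowel (*du*, *bino*); -nim when the last vowel of the stem is an unrounded vowel (*ni*, *tevuda*).
The last vowel of *tado* is /o/, which is a rounded vowel, so the suffix is -o, giving *tadoo*.
*apa*: last vowel = /a/, an unrounded vowel → -nim → *apanim*.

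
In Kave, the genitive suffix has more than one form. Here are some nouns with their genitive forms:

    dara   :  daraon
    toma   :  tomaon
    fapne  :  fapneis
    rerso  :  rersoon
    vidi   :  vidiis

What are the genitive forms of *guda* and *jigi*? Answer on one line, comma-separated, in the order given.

gudaon, jigiis

The pattern is front/back vowel harmony: -is when the last vowel of the stem is a front vowel (*fapne*, *vidi*); -on when the last vowel of the stem is a back vowel (*dara*, *toma*, *rerso*).
*guda*: last vowel = /a/, a back vowel → -on → *gudaon*.
Since the last vowel of *jigi* is /i/ (a front vowel), it takes -is, giving *jigiis*.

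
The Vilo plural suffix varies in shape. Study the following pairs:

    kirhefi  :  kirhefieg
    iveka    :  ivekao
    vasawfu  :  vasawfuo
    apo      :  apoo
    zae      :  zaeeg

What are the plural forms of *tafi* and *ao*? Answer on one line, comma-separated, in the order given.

tafieg, aoo

The alternation tracks the last vowel of the stem — -eg when the last vowel of the stem is a front vowel (*kirhefi*, *zae*); -o when the last vowel of the stem is a back vowel (*iveka*, *vasawfu*, *apo*).
Since the last vowel of *tafi* is /i/ (a front vowel), it takes -eg, giving *tafieg*.
The last vowel of *ao* is /o/, which is a back vowel, so the suffix is -o, giving *aoo*.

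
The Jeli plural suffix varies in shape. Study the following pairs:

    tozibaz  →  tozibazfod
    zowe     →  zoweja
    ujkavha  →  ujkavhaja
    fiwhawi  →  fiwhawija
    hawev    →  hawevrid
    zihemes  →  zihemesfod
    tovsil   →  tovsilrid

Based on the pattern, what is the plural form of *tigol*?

tigolrid

The pattern is sibilance of the final sound: -fod when the stem ends in a sibilant (*tozibaz*, *zihemes*); -rid when the stem ends in a non-sibilant consonant (*hawev*, *tovsil*); -ja when the stem ends in a vowel (*zowe*, *ujkavha*, *fiwhawi*).
The final sound of *tigol* is /l/, which is a non-sibilant consonant, so the suffix is -rid, giving *tigolrid*.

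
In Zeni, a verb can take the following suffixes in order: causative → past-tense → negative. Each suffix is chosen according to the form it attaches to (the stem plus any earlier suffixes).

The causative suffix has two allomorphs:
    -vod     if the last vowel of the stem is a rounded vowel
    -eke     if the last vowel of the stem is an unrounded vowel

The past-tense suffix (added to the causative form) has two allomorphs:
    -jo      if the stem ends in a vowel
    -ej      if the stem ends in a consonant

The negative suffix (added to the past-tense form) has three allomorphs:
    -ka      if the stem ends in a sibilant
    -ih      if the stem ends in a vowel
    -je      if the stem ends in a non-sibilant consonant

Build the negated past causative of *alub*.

*alub* — last vowel /u/ (a rounded vowel) → -vod → *alubvod*.
Since the final sound of the causative form *alubvod* is /d/ (a consonant), it takes -ej, giving *alubvodej*.
The past-tense form *alubvodej*: final sound = /j/, a non-sibilant consonant → -je → *alubvodejje*.

alubvodejje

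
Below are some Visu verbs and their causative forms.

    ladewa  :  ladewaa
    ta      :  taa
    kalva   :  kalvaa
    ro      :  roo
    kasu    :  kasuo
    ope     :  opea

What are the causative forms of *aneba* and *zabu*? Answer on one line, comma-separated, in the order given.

anebaa, zabuo

The alternation tracks the last vowel of the stem — -o when the last vowel of the stem is a rounded vowel (*ro*, *kasu*); -a when the last vowel of the stem is an unrounded vowel (*ladewa*, *ta*, *kalva*, *ope*).
The last vowel of *aneba* is /a/, which is an unrounded vowel, so the suffix is -a, giving *anebaa*.
*zabu*: last vowel = /u/, a rounded vowel → -o → *zabuo*.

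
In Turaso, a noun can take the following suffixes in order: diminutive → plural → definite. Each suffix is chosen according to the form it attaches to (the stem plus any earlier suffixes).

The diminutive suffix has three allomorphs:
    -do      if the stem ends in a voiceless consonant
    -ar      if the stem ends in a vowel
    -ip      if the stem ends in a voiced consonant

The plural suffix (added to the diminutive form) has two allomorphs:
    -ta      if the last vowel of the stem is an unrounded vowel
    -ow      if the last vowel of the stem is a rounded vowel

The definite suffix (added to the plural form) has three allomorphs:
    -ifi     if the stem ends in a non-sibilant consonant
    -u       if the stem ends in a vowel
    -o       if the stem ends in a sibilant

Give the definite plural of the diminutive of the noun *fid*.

fidiptau

*fid* — final sound /d/ (a voiced consonant) → -ip → *fidip*.
The diminutive form *fidip*: last vowel = /i/, an unrounded vowel → -ta → *fidipta*.
The plural form *fidipta* — final sound /a/ (a vowel) → -u → *fidiptau*.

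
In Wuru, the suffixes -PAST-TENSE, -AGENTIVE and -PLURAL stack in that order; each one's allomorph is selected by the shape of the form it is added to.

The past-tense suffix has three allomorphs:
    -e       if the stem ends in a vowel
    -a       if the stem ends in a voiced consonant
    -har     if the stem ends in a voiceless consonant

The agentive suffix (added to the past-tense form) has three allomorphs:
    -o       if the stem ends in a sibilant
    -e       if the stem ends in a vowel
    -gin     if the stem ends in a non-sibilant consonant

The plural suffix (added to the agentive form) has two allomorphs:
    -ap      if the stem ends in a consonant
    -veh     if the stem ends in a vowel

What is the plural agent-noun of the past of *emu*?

*emu* — final sound /u/ (a vowel) → -e → *emue*.
The past-tense form *emue*: final sound = /e/, a vowel → -e → *emuee*.
The agentive form *emuee*: final sound = /e/, a vowel → -veh → *emueeveh*.

emueeveh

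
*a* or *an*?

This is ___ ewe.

a

The indefinite article is chosen by the initial *sound* of the following word, not its spelling.
*ewe* begins with the sound /juː/ (pronounced /juː/) — a consonant sound.
So the article is *a*: This is a ewe.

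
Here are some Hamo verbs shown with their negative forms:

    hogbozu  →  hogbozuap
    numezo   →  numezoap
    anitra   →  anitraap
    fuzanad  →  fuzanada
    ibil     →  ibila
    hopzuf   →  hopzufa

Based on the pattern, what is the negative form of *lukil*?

lukila

The suffix is conditioned by the final sound: -a when the stem ends in a consonant (*fuzanad*, *ibil*, *hopzuf*); -ap when the stem ends in a vowel (*hogbozu*, *numezo*, *anitra*).
*lukil* — final sound /l/ (a consonant) → -a → *lukila*.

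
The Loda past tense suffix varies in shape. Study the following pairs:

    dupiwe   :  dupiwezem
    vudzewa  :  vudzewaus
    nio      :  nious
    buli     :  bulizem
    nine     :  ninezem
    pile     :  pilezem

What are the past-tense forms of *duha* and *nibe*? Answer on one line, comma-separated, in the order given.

duhaus, nibezem

The pattern is front/back vowel harmony: -zem when the last vowel of the stem is a front vowel (*dupiwe*, *buli*, *nine*, *pile*); -us when the last vowel of the stem is a back vowel (*vudzewa*, *nio*).
The last vowel of *duha* is /a/, which is a back vowel, so the suffix is -us, giving *duhaus*.
*nibe*: last vowel = /e/, a front vowel → -zem → *nibezem*.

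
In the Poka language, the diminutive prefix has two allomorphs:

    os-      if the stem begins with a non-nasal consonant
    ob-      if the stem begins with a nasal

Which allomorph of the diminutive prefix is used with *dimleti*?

os-

*dimleti*: first consonant = /d/, non-nasal → os-.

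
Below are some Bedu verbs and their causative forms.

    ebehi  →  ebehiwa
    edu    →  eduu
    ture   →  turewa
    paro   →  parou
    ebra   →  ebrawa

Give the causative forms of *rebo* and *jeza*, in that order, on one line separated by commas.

rebou, jezawa

The suffix is conditioned by the last vowel: -u when the last vowel of the stem is a rounded vowel (*edu*, *paro*); -wa when the last vowel of the stem is an unrounded vowel (*ebehi*, *ture*, *ebra*).
Since the last vowel of *rebo* is /o/ (a rounded vowel), it takes -u, giving *rebou*.
Since the last vowel of *jeza* is /a/ (an unrounded vowel), it takes -wa, giving *jezawa*.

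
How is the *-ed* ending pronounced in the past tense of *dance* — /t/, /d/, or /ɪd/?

The stem *dance* ends in a voiceless consonant other than /t/.
The -ed suffix is realized as /ɪd/ after /t, d/; as /t/ after other voiceless consonants; and as /d/ after other voiced sounds.
So -ed on *dance* is pronounced /t/.

/t/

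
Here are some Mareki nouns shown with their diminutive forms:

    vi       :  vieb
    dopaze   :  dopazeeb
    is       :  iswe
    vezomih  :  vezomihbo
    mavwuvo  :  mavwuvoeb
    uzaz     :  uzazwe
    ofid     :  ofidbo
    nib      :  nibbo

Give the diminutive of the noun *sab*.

sabbo

The suffix is conditioned by the final sound: -we when the stem ends in a sibilant (*is*, *uzaz*); -bo when the stem ends in a non-sibilant consonant (*vezomih*, *ofid*, *nib*); -eb when the stem ends in a vowel (*vi*, *dopaze*, *mavwuvo*).
The final sound of *sab* is /b/, which is a non-sibilant consonant, so the suffix is -bo, giving *sabbo*.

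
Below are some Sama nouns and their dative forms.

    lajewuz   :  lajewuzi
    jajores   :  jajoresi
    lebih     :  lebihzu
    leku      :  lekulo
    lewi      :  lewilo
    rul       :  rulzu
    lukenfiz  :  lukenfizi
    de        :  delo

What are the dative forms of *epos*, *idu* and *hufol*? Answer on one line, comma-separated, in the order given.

eposi, idulo, hufolzu

The suffix is conditioned by the final sound: -i when the stem ends in a sibilant (*lajewuz*, *jajores*, *lukenfiz*); -zu when the stem ends in a non-sibilant consonant (*lebih*, *rul*); -lo when the stem ends in a vowel (*leku*, *lewi*, *de*).
*epos* — final sound /s/ (a sibilant) → -i → *eposi*.
Since the final sound of *idu* is /u/ (a vowel), it takes -lo, giving *idulo*.
Since the final sound of *hufol* is /l/ (a non-sibilant consonant), it takes -zu, giving *hufolzu*.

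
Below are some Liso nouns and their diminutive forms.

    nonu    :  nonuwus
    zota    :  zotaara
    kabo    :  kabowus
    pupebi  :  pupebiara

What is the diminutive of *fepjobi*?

The pattern is rounding harmony: -wus when the last vowel of the stem is a rounded vowel (*nonu*, *kabo*); -ara when the last vowel of the stem is an unrounded vowel (*zota*, *pupebi*).
The last vowel of *fepjobi* is /i/, which is an unrounded vowel, so the suffix is -ara, giving *fepjobiara*.

fepjobiara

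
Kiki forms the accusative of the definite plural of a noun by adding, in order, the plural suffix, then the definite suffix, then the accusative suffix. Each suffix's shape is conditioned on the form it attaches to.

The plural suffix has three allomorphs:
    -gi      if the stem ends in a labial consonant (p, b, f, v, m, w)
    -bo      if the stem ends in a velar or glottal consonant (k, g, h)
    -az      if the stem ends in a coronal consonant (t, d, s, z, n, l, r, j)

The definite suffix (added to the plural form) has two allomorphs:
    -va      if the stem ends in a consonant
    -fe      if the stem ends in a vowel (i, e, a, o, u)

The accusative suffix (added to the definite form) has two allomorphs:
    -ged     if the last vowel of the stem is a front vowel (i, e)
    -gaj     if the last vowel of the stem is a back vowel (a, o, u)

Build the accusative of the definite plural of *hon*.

Since the final consonant of *hon* is /n/ (coronal), it takes -az, giving *honaz*.
Since the final sound of the plural form *honaz* is /z/ (a consonant), it takes -va, giving *honazva*.
The last vowel of the definite form *honazva* is /a/, which is a back vowel, so the accusative suffix is -gaj, giving *honazvagaj*.

honazvagaj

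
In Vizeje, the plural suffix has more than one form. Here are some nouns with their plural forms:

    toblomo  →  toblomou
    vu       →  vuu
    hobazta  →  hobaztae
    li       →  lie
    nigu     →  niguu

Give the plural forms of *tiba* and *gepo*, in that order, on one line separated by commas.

The suffix is conditioned by the last vowel: -u when the last vowel of the stem is a rounded vowel (*toblomo*, *vu*, *nigu*); -e when the last vowel of the stem is an unrounded vowel (*hobazta*, *li*).
The last vowel of *tiba* is /a/, which is an unrounded vowel, so the suffix is -e, giving *tibae*.
*gepo*: last vowel = /o/, a rounded vowel → -u → *gepou*.

tibae, gepou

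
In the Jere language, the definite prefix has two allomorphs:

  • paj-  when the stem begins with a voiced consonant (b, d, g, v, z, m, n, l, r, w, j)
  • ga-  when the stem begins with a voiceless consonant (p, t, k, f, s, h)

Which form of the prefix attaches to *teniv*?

*teniv*: first consonant = /t/, voiceless → ga-.

ga-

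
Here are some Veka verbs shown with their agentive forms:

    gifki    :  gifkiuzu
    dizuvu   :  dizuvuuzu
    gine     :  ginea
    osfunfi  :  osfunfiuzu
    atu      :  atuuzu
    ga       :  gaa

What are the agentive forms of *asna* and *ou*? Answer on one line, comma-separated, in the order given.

asnaa, ouuzu

The alternation tracks the last vowel of the stem — -uzu when the last vowel of the stem is a high vowel (*gifki*, *dizuvu*, *osfunfi*, *atu*); -a when the last vowel of the stem is a non-high vowel (*gine*, *ga*).
*asna* — last vowel /a/ (a non-high vowel) → -a → *asnaa*.
*ou* — last vowel /u/ (a high vowel) → -uzu → *ouuzu*.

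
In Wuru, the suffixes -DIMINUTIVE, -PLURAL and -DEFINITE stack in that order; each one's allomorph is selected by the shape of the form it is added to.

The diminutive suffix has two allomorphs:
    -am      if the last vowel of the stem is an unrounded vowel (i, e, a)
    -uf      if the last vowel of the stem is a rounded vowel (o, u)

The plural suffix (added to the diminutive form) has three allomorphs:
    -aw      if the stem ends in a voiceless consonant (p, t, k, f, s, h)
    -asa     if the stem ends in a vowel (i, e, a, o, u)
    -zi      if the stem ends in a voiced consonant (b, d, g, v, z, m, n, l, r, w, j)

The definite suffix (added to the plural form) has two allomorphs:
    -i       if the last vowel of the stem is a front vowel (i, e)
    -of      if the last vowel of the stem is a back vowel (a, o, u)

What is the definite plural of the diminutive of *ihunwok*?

Since the last vowel of *ihunwok* is /o/ (a rounded vowel), it takes -uf, giving *ihunwokuf*.
The final sound of the diminutive form *ihunwokuf* is /f/, which is a voiceless consonant, so the plural suffix is -aw, giving *ihunwokufaw*.
The last vowel of the plural form *ihunwokufaw* is /a/, which is a back vowel, so the definite suffix is -of, giving *ihunwokufawof*.

ihunwokufawof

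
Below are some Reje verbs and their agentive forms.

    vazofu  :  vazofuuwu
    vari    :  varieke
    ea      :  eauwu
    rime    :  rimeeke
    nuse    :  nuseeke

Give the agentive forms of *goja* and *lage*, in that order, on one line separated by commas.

Looking at the last vowel of each stem: -eke when the last vowel of the stem is a front vowel (*vari*, *rime*, *nuse*); -uwu when the last vowel of the stem is a back vowel (*vazofu*, *ea*).
Since the last vowel of *goja* is /a/ (a back vowel), it takes -uwu, giving *gojauwu*.
The last vowel of *lage* is /e/, which is a front vowel, so the suffix is -eke, giving *lageeke*.

gojauwu, lageeke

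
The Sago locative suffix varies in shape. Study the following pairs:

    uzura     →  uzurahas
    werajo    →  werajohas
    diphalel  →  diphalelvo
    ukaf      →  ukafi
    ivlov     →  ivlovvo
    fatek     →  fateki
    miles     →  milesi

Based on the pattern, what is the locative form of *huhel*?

huhelvo

The pattern is voicing of the final sound: -i when the stem ends in a voiceless consonant (*ukaf*, *fatek*, *miles*); -vo when the stem ends in a voiced consonant (*diphalel*, *ivlov*); -has when the stem ends in a vowel (*uzura*, *werajo*).
The final sound of *huhel* is /l/, which is a voiced consonant, so the suffix is -vo, giving *huhelvo*.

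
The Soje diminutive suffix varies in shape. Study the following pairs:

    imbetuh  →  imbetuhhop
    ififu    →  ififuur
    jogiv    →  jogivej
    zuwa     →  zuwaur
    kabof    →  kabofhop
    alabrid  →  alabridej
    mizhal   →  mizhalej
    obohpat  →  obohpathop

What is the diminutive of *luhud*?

The suffix is conditioned by the final sound: -hop when the stem ends in a voiceless consonant (*imbetuh*, *kabof*, *obohpat*); -ej when the stem ends in a voiced consonant (*jogiv*, *alabrid*, *mizhal*); -ur when the stem ends in a vowel (*ififu*, *zuwa*).
*luhud*: final sound = /d/, a voiced consonant → -ej → *luhudej*.

luhudej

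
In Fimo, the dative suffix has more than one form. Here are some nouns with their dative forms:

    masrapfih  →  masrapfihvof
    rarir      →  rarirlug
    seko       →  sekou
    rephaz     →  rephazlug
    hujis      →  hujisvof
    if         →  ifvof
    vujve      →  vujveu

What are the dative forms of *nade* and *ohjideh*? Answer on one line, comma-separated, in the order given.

nadeu, ohjidehvof

The pattern is voicing of the final sound: -vof when the stem ends in a voiceless consonant (*masrapfih*, *hujis*, *if*); -lug when the stem ends in a voiced consonant (*rarir*, *rephaz*); -u when the stem ends in a vowel (*seko*, *vujve*).
*nade* — final sound /e/ (a vowel) → -u → *nadeu*.
The final sound of *ohjideh* is /h/, which is a voiceless consonant, so the suffix is -vof, giving *ohjidehvof*.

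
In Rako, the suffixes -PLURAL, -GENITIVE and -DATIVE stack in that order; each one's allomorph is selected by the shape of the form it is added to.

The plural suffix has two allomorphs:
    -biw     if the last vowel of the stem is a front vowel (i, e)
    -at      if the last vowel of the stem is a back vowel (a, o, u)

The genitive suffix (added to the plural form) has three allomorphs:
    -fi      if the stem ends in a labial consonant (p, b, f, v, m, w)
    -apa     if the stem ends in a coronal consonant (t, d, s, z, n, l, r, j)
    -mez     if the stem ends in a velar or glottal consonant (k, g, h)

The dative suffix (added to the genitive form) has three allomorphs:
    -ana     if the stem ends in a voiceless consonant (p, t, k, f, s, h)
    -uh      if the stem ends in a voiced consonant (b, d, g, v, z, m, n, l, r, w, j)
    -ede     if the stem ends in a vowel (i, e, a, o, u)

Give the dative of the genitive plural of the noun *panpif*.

panpifbiwfiede

*panpif* — last vowel /i/ (a front vowel) → -biw → *panpifbiw*.
The final consonant of the plural form *panpifbiw* is /w/, which is labial, so the genitive suffix is -fi, giving *panpifbiwfi*.
Since the final sound of the genitive form *panpifbiwfi* is /i/ (a vowel), it takes -ede, giving *panpifbiwfiede*.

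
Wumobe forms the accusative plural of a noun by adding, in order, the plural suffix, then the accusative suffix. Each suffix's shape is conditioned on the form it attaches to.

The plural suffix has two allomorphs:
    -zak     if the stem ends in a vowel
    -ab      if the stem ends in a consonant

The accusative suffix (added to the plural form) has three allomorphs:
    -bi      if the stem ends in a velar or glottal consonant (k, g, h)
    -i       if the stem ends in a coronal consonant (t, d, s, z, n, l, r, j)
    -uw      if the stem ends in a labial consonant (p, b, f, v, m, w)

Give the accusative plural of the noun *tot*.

totabuw

*tot*: final sound = /t/, a consonant → -ab → *totab*.
Since the final consonant of the plural form *totab* is /b/ (labial), it takes -uw, giving *totabuw*.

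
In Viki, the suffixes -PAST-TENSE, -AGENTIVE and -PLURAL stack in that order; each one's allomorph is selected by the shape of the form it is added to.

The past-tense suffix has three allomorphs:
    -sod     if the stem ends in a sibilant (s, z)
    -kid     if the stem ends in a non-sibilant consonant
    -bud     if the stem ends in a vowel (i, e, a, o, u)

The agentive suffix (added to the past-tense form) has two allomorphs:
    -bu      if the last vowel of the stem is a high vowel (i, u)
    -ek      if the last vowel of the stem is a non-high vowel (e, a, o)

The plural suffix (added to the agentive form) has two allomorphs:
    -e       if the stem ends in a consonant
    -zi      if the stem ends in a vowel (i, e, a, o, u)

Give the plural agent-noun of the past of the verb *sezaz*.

*sezaz* — final sound /z/ (a sibilant) → -sod → *sezazsod*.
The past-tense form *sezazsod* — last vowel /o/ (a non-high vowel) → -ek → *sezazsodek*.
The agentive form *sezazsodek* — final sound /k/ (a consonant) → -e → *sezazsodeke*.

sezazsodeke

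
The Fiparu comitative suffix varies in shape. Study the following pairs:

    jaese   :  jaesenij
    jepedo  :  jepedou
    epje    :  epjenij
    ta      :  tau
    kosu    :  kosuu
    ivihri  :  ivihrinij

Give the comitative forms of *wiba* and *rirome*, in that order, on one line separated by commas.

The pattern is front/back vowel harmony: -nij when the last vowel of the stem is a front vowel (*jaese*, *epje*, *ivihri*); -u when the last vowel of the stem is a back vowel (*jepedo*, *ta*, *kosu*).
Since the last vowel of *wiba* is /a/ (a back vowel), it takes -u, giving *wibau*.
Since the last vowel of *rirome* is /e/ (a front vowel), it takes -nij, giving *riromenij*.

wibau, riromenij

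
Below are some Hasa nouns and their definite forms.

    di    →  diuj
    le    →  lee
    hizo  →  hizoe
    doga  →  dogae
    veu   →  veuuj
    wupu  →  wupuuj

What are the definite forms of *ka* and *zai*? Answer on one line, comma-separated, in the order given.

kae, zaiuj

The alternation tracks the last vowel of the stem — -uj when the last vowel of the stem is a high vowel (*di*, *veu*, *wupu*); -e when the last vowel of the stem is a non-high vowel (*le*, *hizo*, *doga*).
The last vowel of *ka* is /a/, which is a non-high vowel, so the suffix is -e, giving *kae*.
*zai*: last vowel = /i/, a high vowel → -uj → *zaiuj*.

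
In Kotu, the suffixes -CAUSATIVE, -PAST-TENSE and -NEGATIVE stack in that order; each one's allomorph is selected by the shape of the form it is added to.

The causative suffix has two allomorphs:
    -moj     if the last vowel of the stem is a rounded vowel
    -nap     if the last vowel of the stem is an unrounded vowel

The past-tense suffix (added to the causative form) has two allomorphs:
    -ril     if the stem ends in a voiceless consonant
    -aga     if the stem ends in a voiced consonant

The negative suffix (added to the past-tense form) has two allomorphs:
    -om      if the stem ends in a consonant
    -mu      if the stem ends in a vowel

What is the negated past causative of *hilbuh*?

Since the last vowel of *hilbuh* is /u/ (a rounded vowel), it takes -moj, giving *hilbuhmoj*.
Since the final consonant of the causative form *hilbuhmoj* is /j/ (voiced), it takes -aga, giving *hilbuhmojaga*.
The past-tense form *hilbuhmojaga*: final sound = /a/, a vowel → -mu → *hilbuhmojagamu*.

hilbuhmojagamu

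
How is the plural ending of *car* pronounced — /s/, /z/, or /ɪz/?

/z/

The stem *car* ends in a voiced non-sibilant sound.
The plural suffix surfaces as /ɪz/ after sibilants, /s/ after other voiceless consonants, and /z/ after other voiced sounds.
So the plural -s on *car* is pronounced /z/.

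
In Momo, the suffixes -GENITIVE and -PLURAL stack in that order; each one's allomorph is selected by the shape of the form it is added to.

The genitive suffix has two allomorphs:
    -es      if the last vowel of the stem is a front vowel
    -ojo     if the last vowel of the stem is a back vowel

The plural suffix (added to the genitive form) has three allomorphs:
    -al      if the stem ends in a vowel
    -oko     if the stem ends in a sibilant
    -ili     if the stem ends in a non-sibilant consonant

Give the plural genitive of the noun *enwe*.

Since the last vowel of *enwe* is /e/ (a front vowel), it takes -es, giving *enwees*.
Since the final sound of the genitive form *enwees* is /s/ (a sibilant), it takes -oko, giving *enweesoko*.

enweesoko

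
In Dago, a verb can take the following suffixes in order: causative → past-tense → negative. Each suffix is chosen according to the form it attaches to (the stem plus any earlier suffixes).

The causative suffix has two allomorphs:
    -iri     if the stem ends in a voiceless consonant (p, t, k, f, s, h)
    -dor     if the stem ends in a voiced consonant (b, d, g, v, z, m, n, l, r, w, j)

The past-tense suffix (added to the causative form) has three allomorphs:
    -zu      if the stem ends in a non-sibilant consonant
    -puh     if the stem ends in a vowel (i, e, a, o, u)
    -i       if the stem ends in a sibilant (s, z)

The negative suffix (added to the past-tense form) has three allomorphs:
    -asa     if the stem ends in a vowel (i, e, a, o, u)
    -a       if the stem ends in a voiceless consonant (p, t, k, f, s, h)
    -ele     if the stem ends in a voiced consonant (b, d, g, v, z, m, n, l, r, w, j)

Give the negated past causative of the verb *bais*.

baisiripuha

*bais* — final consonant /s/ (voiceless) → -iri → *baisiri*.
Since the final sound of the causative form *baisiri* is /i/ (a vowel), it takes -puh, giving *baisiripuh*.
The past-tense form *baisiripuh* — final sound /h/ (a voiceless consonant) → -a → *baisiripuha*.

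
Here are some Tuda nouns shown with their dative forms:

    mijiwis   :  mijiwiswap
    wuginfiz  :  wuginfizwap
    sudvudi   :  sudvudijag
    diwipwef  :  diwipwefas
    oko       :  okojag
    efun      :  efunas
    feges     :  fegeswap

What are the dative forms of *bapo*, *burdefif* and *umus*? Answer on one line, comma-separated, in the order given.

The alternation tracks the final sound of the stem — -wap when the stem ends in a sibilant (*mijiwis*, *wuginfiz*, *feges*); -as when the stem ends in a non-sibilant consonant (*diwipwef*, *efun*); -jag when the stem ends in a vowel (*sudvudi*, *oko*).
*bapo* — final sound /o/ (a vowel) → -jag → *bapojag*.
*burdefif*: final sound = /f/, a non-sibilant consonant → -as → *burdefifas*.
The final sound of *umus* is /s/, which is a sibilant, so the suffix is -wap, giving *umuswap*.

bapojag, burdefifas, umuswap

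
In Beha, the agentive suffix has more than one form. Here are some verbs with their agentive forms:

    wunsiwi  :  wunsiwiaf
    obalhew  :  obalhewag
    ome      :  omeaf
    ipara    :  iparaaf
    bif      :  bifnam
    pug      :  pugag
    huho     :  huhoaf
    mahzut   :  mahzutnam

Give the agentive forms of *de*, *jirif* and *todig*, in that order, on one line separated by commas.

deaf, jirifnam, todigag

Looking at the final sound of each stem: -nam when the stem ends in a voiceless consonant (*bif*, *mahzut*); -ag when the stem ends in a voiced consonant (*obalhew*, *pug*); -af when the stem ends in a vowel (*wunsiwi*, *ome*, *ipara*, *huho*).
*de* — final sound /e/ (a vowel) → -af → *deaf*.
*jirif*: final sound = /f/, a voiceless consonant → -nam → *jirifnam*.
*todig*: final sound = /g/, a voiced consonant → -ag → *todigag*.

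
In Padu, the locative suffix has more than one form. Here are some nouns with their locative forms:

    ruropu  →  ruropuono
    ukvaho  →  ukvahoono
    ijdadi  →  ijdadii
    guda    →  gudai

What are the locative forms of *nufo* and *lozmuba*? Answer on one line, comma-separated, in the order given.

nufoono, lozmubai

Looking at the last vowel of each stem: -ono when the last vowel of the stem is a rounded vowel (*ruropu*, *ukvaho*); -i when the last vowel of the stem is an unrounded vowel (*ijdadi*, *guda*).
*nufo*: last vowel = /o/, a rounded vowel → -ono → *nufoono*.
The last vowel of *lozmuba* is /a/, which is an unrounded vowel, so the suffix is -i, giving *lozmubai*.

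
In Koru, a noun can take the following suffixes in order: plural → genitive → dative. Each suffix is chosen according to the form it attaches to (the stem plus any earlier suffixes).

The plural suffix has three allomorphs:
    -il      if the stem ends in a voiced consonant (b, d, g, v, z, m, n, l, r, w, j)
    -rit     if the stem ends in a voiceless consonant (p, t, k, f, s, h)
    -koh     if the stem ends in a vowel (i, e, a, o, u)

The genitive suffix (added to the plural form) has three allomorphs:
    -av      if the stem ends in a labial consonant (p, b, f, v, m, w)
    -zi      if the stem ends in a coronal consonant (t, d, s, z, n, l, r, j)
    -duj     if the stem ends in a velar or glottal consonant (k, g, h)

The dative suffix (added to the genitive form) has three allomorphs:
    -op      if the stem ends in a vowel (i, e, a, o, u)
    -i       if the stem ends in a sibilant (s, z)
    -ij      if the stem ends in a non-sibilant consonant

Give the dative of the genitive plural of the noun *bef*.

befritziop

The final sound of *bef* is /f/, which is a voiceless consonant, so the plural suffix is -rit, giving *befrit*.
The final consonant of the plural form *befrit* is /t/, which is coronal, so the genitive suffix is -zi, giving *befritzi*.
Since the final sound of the genitive form *befritzi* is /i/ (a vowel), it takes -op, giving *befritziop*.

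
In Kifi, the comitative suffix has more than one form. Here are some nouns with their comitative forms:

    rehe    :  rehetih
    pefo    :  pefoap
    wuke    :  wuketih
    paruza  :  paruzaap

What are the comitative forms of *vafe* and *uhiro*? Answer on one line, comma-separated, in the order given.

The suffix is conditioned by the last vowel: -tih when the last vowel of the stem is a front vowel (*rehe*, *wuke*); -ap when the last vowel of the stem is a back vowel (*pefo*, *paruza*).
*vafe* — last vowel /e/ (a front vowel) → -tih → *vafetih*.
*uhiro* — last vowel /o/ (a back vowel) → -ap → *uhiroap*.

vafetih, uhiroap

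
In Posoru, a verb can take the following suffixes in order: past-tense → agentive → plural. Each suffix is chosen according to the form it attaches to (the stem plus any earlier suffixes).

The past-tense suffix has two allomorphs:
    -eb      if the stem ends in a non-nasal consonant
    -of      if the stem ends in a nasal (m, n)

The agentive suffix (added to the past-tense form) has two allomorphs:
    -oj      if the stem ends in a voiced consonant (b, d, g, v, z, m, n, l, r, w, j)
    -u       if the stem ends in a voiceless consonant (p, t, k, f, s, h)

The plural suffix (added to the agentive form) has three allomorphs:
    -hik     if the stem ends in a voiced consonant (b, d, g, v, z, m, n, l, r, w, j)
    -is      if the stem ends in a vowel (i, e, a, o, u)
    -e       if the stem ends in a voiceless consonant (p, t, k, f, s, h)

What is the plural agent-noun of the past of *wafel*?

*wafel*: final consonant = /l/, non-nasal → -eb → *wafeleb*.
The past-tense form *wafeleb* — final consonant /b/ (voiced) → -oj → *wafeleboj*.
The agentive form *wafeleboj* — final sound /j/ (a voiced consonant) → -hik → *wafelebojhik*.

wafelebojhik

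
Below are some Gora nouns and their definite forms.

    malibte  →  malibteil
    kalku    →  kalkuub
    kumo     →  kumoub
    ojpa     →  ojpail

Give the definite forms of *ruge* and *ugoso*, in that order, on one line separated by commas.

rugeil, ugosoub

The suffix is conditioned by the last vowel: -ub when the last vowel of the stem is a rounded vowel (*kalku*, *kumo*); -il when the last vowel of the stem is an unrounded vowel (*malibte*, *ojpa*).
*ruge* — last vowel /e/ (an unrounded vowel) → -il → *rugeil*.
*ugoso* — last vowel /o/ (a rounded vowel) → -ub → *ugosoub*.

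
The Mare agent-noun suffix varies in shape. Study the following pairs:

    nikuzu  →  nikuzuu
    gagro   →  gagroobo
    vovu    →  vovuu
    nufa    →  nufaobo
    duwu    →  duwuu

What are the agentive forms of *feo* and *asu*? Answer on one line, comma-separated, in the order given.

feoobo, asuu

The alternation tracks the last vowel of the stem — -u when the last vowel of the stem is a high vowel (*nikuzu*, *vovu*, *duwu*); -obo when the last vowel of the stem is a non-high vowel (*gagro*, *nufa*).
*feo* — last vowel /o/ (a non-high vowel) → -obo → *feoobo*.
*asu* — last vowel /u/ (a high vowel) → -u → *asuu*.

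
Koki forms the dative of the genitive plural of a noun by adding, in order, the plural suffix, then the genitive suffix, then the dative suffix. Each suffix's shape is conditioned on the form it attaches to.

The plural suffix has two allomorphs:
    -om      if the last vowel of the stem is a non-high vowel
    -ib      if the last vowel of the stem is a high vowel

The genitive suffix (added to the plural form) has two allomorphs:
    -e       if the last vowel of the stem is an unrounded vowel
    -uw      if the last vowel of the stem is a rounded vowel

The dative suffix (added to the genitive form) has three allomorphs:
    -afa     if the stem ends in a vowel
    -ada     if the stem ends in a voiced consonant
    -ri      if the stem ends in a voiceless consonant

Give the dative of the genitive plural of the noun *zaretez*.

zaretezomuwada

Since the last vowel of *zaretez* is /e/ (a non-high vowel), it takes -om, giving *zaretezom*.
The plural form *zaretezom*: last vowel = /o/, a rounded vowel → -uw → *zaretezomuw*.
The final sound of the genitive form *zaretezomuw* is /w/, which is a voiced consonant, so the dative suffix is -ada, giving *zaretezomuwada*.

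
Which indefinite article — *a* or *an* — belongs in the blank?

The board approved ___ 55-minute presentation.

The indefinite article is chosen by the initial *sound* of the following word, not its spelling.
The number *55* is spoken "fifty-…", beginning with /ˈfɪfti/ — a consonant sound.
So the article is *a*: The board approved a 55-minute presentation.

a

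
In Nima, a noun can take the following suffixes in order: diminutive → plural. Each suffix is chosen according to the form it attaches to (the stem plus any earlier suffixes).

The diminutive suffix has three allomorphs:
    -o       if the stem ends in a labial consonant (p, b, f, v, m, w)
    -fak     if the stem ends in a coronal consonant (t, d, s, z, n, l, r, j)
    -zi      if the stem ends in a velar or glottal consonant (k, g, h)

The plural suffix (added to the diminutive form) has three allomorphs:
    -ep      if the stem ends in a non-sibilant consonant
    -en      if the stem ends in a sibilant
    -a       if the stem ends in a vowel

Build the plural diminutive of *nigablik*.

*nigablik*: final consonant = /k/, velar/glottal → -zi → *nigablikzi*.
The diminutive form *nigablikzi* — final sound /i/ (a vowel) → -a → *nigablikzia*.

nigablikzia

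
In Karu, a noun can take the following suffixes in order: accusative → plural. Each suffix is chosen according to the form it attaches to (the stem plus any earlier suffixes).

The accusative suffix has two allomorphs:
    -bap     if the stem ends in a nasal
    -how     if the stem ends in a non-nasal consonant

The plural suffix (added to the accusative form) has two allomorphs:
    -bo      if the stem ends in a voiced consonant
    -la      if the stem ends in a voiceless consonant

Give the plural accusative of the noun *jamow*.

Since the final consonant of *jamow* is /w/ (non-nasal), it takes -how, giving *jamowhow*.
The accusative form *jamowhow*: final consonant = /w/, voiced → -bo → *jamowhowbo*.

jamowhowbo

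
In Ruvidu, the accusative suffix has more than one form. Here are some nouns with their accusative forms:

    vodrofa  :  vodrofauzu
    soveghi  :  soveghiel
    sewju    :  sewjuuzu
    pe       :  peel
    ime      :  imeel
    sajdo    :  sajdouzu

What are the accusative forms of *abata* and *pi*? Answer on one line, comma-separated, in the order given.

abatauzu, piel

Looking at the last vowel of each stem: -el when the last vowel of the stem is a front vowel (*soveghi*, *pe*, *ime*); -uzu when the last vowel of the stem is a back vowel (*vodrofa*, *sewju*, *sajdo*).
*abata*: last vowel = /a/, a back vowel → -uzu → *abatauzu*.
*pi* — last vowel /i/ (a front vowel) → -el → *piel*.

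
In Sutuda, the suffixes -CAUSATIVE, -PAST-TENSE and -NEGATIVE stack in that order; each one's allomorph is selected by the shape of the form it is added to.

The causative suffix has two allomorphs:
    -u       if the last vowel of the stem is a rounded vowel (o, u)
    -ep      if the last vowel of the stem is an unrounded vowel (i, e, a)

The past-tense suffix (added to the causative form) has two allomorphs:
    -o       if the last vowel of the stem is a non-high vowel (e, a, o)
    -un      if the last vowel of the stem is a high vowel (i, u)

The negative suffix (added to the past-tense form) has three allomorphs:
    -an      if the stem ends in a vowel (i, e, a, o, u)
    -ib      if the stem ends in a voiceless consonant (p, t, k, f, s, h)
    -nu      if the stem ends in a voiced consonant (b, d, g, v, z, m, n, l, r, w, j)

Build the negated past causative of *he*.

Since the last vowel of *he* is /e/ (an unrounded vowel), it takes -ep, giving *heep*.
The causative form *heep* — last vowel /e/ (a non-high vowel) → -o → *heepo*.
The past-tense form *heepo*: final sound = /o/, a vowel → -an → *heepoan*.

heepoan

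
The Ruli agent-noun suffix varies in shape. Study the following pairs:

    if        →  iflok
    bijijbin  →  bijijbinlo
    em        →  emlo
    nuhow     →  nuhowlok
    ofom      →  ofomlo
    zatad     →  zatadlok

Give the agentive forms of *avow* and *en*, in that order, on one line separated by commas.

avowlok, enlo

The suffix is conditioned by the final consonant: -lo when the stem ends in a nasal (*bijijbin*, *em*, *ofom*); -lok when the stem ends in a non-nasal consonant (*if*, *nuhow*, *zatad*).
*avow* — final consonant /w/ (non-nasal) → -lok → *avowlok*.
The final consonant of *en* is /n/, which is a nasal, so the suffix is -lo, giving *enlo*.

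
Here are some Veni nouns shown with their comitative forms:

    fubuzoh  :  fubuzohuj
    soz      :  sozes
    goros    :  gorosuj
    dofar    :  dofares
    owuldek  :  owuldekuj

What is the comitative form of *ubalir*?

The pattern is voicing of the final consonant: -uj when the stem ends in a voiceless consonant (*fubuzoh*, *goros*, *owuldek*); -es when the stem ends in a voiced consonant (*soz*, *dofar*).
*ubalir*: final consonant = /r/, voiced → -es → *ubalires*.

ubalires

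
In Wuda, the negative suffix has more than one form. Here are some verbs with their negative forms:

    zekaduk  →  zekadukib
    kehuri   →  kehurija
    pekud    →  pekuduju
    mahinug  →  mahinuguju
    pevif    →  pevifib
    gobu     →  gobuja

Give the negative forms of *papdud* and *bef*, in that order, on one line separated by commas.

The pattern is voicing of the final sound: -ib when the stem ends in a voiceless consonant (*zekaduk*, *pevif*); -uju when the stem ends in a voiced consonant (*pekud*, *mahinug*); -ja when the stem ends in a vowel (*kehuri*, *gobu*).
*papdud* — final sound /d/ (a voiced consonant) → -uju → *papduduju*.
Since the final sound of *bef* is /f/ (a voiceless consonant), it takes -ib, giving *befib*.

papduduju, befib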